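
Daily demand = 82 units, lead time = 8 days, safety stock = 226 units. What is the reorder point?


Formula: ROP = (Daily Demand * Lead Time) + Safety Stock
Demand during lead time = 82 * 8 = 656 units
ROP = 656 + 226 = 882 units

882 units


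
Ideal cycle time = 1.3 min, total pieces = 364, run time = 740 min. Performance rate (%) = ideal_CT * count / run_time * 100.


Formula: Performance = (Ideal CT * Total Count) / Run Time * 100
Ideal output time = 1.3 * 364 = 473.2 min
Performance = 473.2 / 740 * 100 = 63.9%

63.9%


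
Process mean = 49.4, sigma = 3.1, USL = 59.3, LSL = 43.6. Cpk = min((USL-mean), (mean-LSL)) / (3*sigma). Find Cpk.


Cpu = (59.3 - 49.4) / (3 * 3.1) = 1.06
Cpl = (49.4 - 43.6) / (3 * 3.1) = 0.62
Cpk = min(1.06, 0.62) = 0.62

0.62


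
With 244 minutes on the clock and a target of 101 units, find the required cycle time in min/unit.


Formula: CT = Available Time / Number of Units
CT = 244 min / 101 units
CT = 2.42 min/unit

2.42 min/unit


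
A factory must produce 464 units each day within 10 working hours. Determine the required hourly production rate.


Formula: Production Rate = Daily Demand / Available Hours
Rate = 464 units/day / 10 hours/day
Rate = 46.4 units/hour

46.4 units/hour


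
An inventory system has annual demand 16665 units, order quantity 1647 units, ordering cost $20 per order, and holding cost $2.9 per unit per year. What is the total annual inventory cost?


TC = 16665/1647 * 20 + 1647/2 * 2.9

$2590.52


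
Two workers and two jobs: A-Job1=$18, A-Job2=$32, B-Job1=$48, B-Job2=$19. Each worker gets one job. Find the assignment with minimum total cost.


Option 1: A->1 + B->2 = $18 + $19 = $37
Option 2: A->2 + B->1 = $32 + $48 = $80
Min cost = min($37, $80) = $37

$37


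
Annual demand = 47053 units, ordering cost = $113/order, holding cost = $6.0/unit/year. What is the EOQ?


Formula: EOQ = sqrt(2 * D * S / H)
Numerator: 2 * 47053 * 113 = 10633978
2DS/H = 10633978 / 6.0 = 1772329.7
EOQ = sqrt(1772329.7) = 1331.3 units

1331.3 units


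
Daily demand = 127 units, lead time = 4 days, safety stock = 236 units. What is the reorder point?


Formula: ROP = (Daily Demand * Lead Time) + Safety Stock
Demand during lead time = 127 * 4 = 508 units
ROP = 508 + 236 = 744 units

744 units


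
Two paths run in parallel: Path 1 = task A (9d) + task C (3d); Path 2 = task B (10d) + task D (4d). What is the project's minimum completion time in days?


Path 1 = 9 + 3 = 12 days
Path 2 = 10 + 4 = 14 days
Duration = max(12, 14) = 14 days

14 days


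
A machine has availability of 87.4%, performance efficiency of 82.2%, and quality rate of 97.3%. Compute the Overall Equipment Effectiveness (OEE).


Formula: OEE = Availability * Performance * Quality / 10000
A * P = 87.4% * 82.2% / 100 = 71.84%
OEE = 71.84% * 97.3% / 100 = 69.9%

69.9%


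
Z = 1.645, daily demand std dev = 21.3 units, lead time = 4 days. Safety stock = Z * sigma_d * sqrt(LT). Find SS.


Formula: SS = z * sigma_d * sqrt(LT)
sqrt(LT) = sqrt(4) = 2.0
SS = 1.645 * 21.3 * 2.0
SS = 70.1 units

70.1 units


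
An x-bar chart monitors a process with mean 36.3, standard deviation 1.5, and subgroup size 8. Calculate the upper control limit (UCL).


UCL = 36.3 + 3 * 1.5 / sqrt(8)

37.89


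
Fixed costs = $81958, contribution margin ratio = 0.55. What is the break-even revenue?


Formula: BER = Fixed Costs / Contribution Margin Ratio
BER = $81958 / 0.55
BER = $149014.55 (to the nearest cent)

$149014.55


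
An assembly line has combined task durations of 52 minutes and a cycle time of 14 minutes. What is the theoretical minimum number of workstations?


Formula: N_min = ceil(Sum of Task Times / Cycle Time)
N_min = ceil(52 min / 14 min) = ceil(3.7143)
N_min = 4 stations

4


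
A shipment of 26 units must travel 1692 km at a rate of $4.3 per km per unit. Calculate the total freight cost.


TC = dist * cost * units = 1692 * 4.3 * 26 = $189165.60

$189165.60


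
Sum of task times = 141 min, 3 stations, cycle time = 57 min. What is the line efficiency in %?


Formula: Efficiency = Sum of Task Times / (N_stations * CT) * 100
Total station capacity = 3 stations * 57 min = 171 min
Efficiency = 141 / 171 * 100 = 82.5%

82.5%


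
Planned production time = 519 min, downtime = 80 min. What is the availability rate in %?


Formula: Availability = (Planned Time - Downtime) / Planned Time * 100
Uptime = 519 - 80 = 439 min
Availability = 439 / 519 * 100 = 84.6%

84.6%


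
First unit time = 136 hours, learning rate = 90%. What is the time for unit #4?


Formula: T_n = T_1 * (learning_rate)^(log2(n)) where learning_rate = rate/100
Doublings = log2(4) = 2
T_n = 136 * 0.9^2
T_n = 136 * 0.81 = 110.2 hours

110.2 hours


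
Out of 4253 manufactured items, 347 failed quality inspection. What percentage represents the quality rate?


Formula: Quality Rate = Good Pieces / Total Pieces * 100
Good pieces = 4253 - 347 = 3906
QR = 3906 / 4253 * 100 = 91.8%

91.8%


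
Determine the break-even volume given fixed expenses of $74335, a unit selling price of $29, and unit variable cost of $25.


Formula: BEQ = Fixed Costs / (Price - Variable Cost)
Contribution margin = $29 - $25 = $4/unit
BEQ = ceil($74335 / $4/unit) = ceil(18583.75) = 18584 units

18584 units


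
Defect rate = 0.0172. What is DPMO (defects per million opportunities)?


DPMO = defect_rate * 1000000 = 0.0172 * 1000000

17200


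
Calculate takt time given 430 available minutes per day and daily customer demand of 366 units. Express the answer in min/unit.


Formula: Takt Time = Available Production Time / Customer Demand
Takt = 430 min/day / 366 units/day
Takt = 1.17 min/unit

1.17 min/unit


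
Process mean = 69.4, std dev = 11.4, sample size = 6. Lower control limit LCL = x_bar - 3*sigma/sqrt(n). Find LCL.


LCL = 69.4 - 3 * 11.4 / sqrt(6)

55.44


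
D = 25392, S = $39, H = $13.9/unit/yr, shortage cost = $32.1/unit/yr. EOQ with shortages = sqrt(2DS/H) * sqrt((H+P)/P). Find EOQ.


Formula: EOQ* = sqrt(2DS/H) * sqrt((H+P)/P)
Base EOQ = sqrt(2*25392*39/13.9) = 377.48 units
Correction = sqrt((13.9+32.1)/32.1) = 1.19709
EOQ* = 377.48 * 1.19709 = 451.9 units

451.9 units


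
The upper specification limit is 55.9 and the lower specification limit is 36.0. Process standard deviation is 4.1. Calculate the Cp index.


Cp = (55.9 - 36.0) / (6 * 4.1)

0.81


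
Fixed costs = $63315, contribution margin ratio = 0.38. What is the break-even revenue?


Formula: BER = Fixed Costs / Contribution Margin Ratio
BER = $63315 / 0.38
BER = $166618.42 (to the nearest cent)

$166618.42


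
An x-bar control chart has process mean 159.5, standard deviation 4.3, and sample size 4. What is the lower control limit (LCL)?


LCL = 159.5 - 3 * 4.3 / sqrt(4)

153.05


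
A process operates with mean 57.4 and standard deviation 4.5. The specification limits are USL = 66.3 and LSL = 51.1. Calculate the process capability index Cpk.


Cpu = (66.3 - 57.4) / (3 * 4.5) = 0.66
Cpl = (57.4 - 51.1) / (3 * 4.5) = 0.47
Cpk = min(0.66, 0.47) = 0.47

0.47


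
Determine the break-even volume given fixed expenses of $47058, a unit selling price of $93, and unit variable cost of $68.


Formula: BEQ = Fixed Costs / (Price - Variable Cost)
Contribution margin = $93 - $68 = $25/unit
BEQ = ceil($47058 / $25/unit) = ceil(1882.32) = 1883 units

1883 units


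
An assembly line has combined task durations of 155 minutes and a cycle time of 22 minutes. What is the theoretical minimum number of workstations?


Formula: N_min = ceil(Sum of Task Times / Cycle Time)
N_min = ceil(155 min / 22 min) = ceil(7.0455)
N_min = 8 stations

8


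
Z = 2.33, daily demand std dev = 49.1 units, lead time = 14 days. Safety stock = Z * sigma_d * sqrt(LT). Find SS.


Formula: SS = z * sigma_d * sqrt(LT)
sqrt(LT) = sqrt(14) = 3.7417
SS = 2.33 * 49.1 * 3.7417
SS = 428.1 units

428.1 units


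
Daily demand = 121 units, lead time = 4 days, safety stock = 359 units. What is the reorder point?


Formula: ROP = (Daily Demand * Lead Time) + Safety Stock
Demand during lead time = 121 * 4 = 484 units
ROP = 484 + 359 = 843 units

843 units


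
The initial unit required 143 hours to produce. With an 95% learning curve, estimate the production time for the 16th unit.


Formula: T_n = T_1 * (learning_rate)^(log2(n)) where learning_rate = rate/100
Doublings = log2(16) = 4
T_n = 143 * 0.95^4
T_n = 143 * 0.8145 = 116.5 hours

116.5 hours


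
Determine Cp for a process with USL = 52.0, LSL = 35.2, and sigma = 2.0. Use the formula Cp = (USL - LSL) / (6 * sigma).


Cp = (52.0 - 35.2) / (6 * 2.0)

1.4


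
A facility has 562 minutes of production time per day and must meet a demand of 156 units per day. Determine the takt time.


Formula: Takt Time = Available Production Time / Customer Demand
Takt = 562 min/day / 156 units/day
Takt = 3.6 min/unit

3.6 min/unit


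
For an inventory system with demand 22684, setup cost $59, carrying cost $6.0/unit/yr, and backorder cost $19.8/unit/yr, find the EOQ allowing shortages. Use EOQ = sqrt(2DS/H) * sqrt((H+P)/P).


Formula: EOQ* = sqrt(2DS/H) * sqrt((H+P)/P)
Base EOQ = sqrt(2*22684*59/6.0) = 667.92 units
Correction = sqrt((6.0+19.8)/19.8) = 1.1415
EOQ* = 667.92 * 1.1415 = 762.4 units

762.4 units


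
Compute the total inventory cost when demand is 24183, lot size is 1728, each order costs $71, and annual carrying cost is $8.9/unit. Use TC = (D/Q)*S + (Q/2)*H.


TC = 24183/1728 * 71 + 1728/2 * 8.9

$8683.23


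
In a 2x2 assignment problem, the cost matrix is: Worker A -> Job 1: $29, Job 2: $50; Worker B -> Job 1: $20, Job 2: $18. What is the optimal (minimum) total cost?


Option 1: A->1 + B->2 = $29 + $18 = $47
Option 2: A->2 + B->1 = $50 + $20 = $70
Min cost = min($47, $70) = $47

$47


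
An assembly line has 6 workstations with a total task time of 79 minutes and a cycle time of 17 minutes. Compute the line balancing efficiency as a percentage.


Formula: Efficiency = Sum of Task Times / (N_stations * CT) * 100
Total station capacity = 6 stations * 17 min = 102 min
Efficiency = 79 / 102 * 100 = 77.5%

77.5%


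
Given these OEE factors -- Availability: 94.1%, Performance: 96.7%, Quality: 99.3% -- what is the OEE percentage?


Formula: OEE = Availability * Performance * Quality / 10000
A * P = 94.1% * 96.7% / 100 = 90.99%
OEE = 90.99% * 99.3% / 100 = 90.4%

90.4%


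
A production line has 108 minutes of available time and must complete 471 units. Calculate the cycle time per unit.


Formula: CT = Available Time / Number of Units
CT = 108 min / 471 units
CT = 0.23 min/unit

0.23 min/unit


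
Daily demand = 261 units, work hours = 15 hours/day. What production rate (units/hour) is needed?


Formula: Production Rate = Daily Demand / Available Hours
Rate = 261 units/day / 15 hours/day
Rate = 17.4 units/hour

17.4 units/hour


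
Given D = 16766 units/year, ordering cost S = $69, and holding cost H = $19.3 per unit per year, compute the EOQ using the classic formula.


Formula: EOQ = sqrt(2 * D * S / H)
Numerator: 2 * 16766 * 69 = 2313708
2DS/H = 2313708 / 19.3 = 119881.2
EOQ = sqrt(119881.2) = 346.2 units

346.2 units


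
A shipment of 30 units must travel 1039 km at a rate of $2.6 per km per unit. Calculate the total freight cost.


TC = dist * cost * units = 1039 * 2.6 * 30 = $81042.00

$81042.00


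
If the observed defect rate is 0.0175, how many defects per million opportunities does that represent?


DPMO = defect_rate * 1000000 = 0.0175 * 1000000

17500


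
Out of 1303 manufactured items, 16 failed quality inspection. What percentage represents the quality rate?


Formula: Quality Rate = Good Pieces / Total Pieces * 100
Good pieces = 1303 - 16 = 1287
QR = 1287 / 1303 * 100 = 98.8%

98.8%


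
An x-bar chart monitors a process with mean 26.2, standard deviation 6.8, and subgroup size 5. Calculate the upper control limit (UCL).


UCL = 26.2 + 3 * 6.8 / sqrt(5)

35.32


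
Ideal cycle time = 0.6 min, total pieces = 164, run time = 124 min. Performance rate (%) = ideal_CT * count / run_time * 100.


Formula: Performance = (Ideal CT * Total Count) / Run Time * 100
Ideal output time = 0.6 * 164 = 98.4 min
Performance = 98.4 / 124 * 100 = 79.4%

79.4%


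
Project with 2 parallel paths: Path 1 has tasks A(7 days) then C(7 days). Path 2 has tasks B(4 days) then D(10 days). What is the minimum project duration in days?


Path 1 = 7 + 7 = 14 days
Path 2 = 4 + 10 = 14 days
Duration = max(14, 14) = 14 days

14 days


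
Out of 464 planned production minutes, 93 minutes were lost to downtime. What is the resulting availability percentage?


Formula: Availability = (Planned Time - Downtime) / Planned Time * 100
Uptime = 464 - 93 = 371 min
Availability = 371 / 464 * 100 = 80.0%

80.0%


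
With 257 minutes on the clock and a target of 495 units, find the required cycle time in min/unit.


Formula: CT = Available Time / Number of Units
CT = 257 min / 495 units
CT = 0.52 min/unit

0.52 min/unit


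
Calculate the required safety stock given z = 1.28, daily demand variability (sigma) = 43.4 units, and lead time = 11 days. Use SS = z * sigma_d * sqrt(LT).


Formula: SS = z * sigma_d * sqrt(LT)
sqrt(LT) = sqrt(11) = 3.3166
SS = 1.28 * 43.4 * 3.3166
SS = 184.2 units

184.2 units


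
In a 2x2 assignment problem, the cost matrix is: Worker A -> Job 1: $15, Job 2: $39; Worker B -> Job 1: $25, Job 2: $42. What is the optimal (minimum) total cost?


Option 1: A->1 + B->2 = $15 + $42 = $57
Option 2: A->2 + B->1 = $39 + $25 = $64
Min cost = min($57, $64) = $57

$57


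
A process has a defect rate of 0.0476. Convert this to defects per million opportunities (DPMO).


DPMO = defect_rate * 1000000 = 0.0476 * 1000000

47600


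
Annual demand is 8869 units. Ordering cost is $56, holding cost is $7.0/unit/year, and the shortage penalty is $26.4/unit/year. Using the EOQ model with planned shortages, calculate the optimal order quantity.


Formula: EOQ* = sqrt(2DS/H) * sqrt((H+P)/P)
Base EOQ = sqrt(2*8869*56/7.0) = 376.7 units
Correction = sqrt((7.0+26.4)/26.4) = 1.12479
EOQ* = 376.7 * 1.12479 = 423.7 units

423.7 units


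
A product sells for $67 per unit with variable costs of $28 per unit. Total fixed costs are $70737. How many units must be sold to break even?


Formula: BEQ = Fixed Costs / (Price - Variable Cost)
Contribution margin = $67 - $28 = $39/unit
BEQ = ceil($70737 / $39/unit) = ceil(1813.77) = 1814 units

1814 units


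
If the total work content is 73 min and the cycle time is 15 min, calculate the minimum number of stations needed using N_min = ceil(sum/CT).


Formula: N_min = ceil(Sum of Task Times / Cycle Time)
N_min = ceil(73 min / 15 min) = ceil(4.8667)
N_min = 5 stations

5


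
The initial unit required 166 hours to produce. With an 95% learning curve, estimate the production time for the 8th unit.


Formula: T_n = T_1 * (learning_rate)^(log2(n)) where learning_rate = rate/100
Doublings = log2(8) = 3
T_n = 166 * 0.95^3
T_n = 166 * 0.8574 = 142.3 hours

142.3 hours


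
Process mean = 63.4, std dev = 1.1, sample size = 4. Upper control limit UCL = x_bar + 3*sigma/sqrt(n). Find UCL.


UCL = 63.4 + 3 * 1.1 / sqrt(4)

65.05


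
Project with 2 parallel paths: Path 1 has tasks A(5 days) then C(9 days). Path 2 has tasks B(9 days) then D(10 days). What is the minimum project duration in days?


Path 1 = 5 + 9 = 14 days
Path 2 = 9 + 10 = 19 days
Duration = max(14, 19) = 19 days

19 days


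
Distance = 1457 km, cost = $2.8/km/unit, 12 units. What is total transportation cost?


TC = dist * cost * units = 1457 * 2.8 * 12 = $48955.20

$48955.20


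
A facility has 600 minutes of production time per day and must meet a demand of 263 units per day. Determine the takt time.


Formula: Takt Time = Available Production Time / Customer Demand
Takt = 600 min/day / 263 units/day
Takt = 2.28 min/unit

2.28 min/unit


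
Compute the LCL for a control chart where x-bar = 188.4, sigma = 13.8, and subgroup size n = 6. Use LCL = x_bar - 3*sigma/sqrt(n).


LCL = 188.4 - 3 * 13.8 / sqrt(6)

171.5


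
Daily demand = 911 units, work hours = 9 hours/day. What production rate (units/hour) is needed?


Formula: Production Rate = Daily Demand / Available Hours
Rate = 911 units/day / 9 hours/day
Rate = 101.2 units/hour

101.2 units/hour


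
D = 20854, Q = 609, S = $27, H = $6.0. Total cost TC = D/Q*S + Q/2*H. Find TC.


TC = 20854/609 * 27 + 609/2 * 6.0

$2751.56


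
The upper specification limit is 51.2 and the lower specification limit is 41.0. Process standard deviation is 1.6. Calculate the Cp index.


Cp = (51.2 - 41.0) / (6 * 1.6)

1.06


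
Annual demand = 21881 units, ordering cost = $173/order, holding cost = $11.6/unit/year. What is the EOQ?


Formula: EOQ = sqrt(2 * D * S / H)
Numerator: 2 * 21881 * 173 = 7570826
2DS/H = 7570826 / 11.6 = 652657.4
EOQ = sqrt(652657.4) = 807.9 units

807.9 units


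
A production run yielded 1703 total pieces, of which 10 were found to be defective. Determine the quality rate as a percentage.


Formula: Quality Rate = Good Pieces / Total Pieces * 100
Good pieces = 1703 - 10 = 1693
QR = 1693 / 1703 * 100 = 99.4%

99.4%


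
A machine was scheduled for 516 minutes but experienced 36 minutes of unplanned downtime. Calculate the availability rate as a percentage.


Formula: Availability = (Planned Time - Downtime) / Planned Time * 100
Uptime = 516 - 36 = 480 min
Availability = 480 / 516 * 100 = 93.0%

93.0%


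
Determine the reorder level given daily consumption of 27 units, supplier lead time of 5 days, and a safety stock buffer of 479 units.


Formula: ROP = (Daily Demand * Lead Time) + Safety Stock
Demand during lead time = 27 * 5 = 135 units
ROP = 135 + 479 = 614 units

614 units


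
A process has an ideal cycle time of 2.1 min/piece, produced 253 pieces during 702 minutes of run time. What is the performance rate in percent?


Formula: Performance = (Ideal CT * Total Count) / Run Time * 100
Ideal output time = 2.1 * 253 = 531.3 min
Performance = 531.3 / 702 * 100 = 75.7%

75.7%


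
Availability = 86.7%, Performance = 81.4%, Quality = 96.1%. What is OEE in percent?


Formula: OEE = Availability * Performance * Quality / 10000
A * P = 86.7% * 81.4% / 100 = 70.57%
OEE = 70.57% * 96.1% / 100 = 67.8%

67.8%


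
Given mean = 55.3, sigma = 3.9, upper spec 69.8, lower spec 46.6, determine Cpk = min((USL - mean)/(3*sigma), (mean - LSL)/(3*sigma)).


Cpu = (69.8 - 55.3) / (3 * 3.9) = 1.24
Cpl = (55.3 - 46.6) / (3 * 3.9) = 0.74
Cpk = min(1.24, 0.74) = 0.74

0.74


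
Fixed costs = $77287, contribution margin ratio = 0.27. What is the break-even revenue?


Formula: BER = Fixed Costs / Contribution Margin Ratio
BER = $77287 / 0.27
BER = $286248.15 (to the nearest cent)

$286248.15


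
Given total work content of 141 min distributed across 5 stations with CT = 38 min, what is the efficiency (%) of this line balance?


Formula: Efficiency = Sum of Task Times / (N_stations * CT) * 100
Total station capacity = 5 stations * 38 min = 190 min
Efficiency = 141 / 190 * 100 = 74.2%

74.2%


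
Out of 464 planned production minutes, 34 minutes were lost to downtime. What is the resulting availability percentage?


Formula: Availability = (Planned Time - Downtime) / Planned Time * 100
Uptime = 464 - 34 = 430 min
Availability = 430 / 464 * 100 = 92.7%

92.7%


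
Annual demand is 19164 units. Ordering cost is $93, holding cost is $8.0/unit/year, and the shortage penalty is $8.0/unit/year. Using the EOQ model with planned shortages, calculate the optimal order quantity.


Formula: EOQ* = sqrt(2DS/H) * sqrt((H+P)/P)
Base EOQ = sqrt(2*19164*93/8.0) = 667.51 units
Correction = sqrt((8.0+8.0)/8.0) = 1.41421
EOQ* = 667.51 * 1.41421 = 944.0 units

944.0 units


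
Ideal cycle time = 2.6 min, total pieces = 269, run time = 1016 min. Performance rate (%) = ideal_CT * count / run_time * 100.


Formula: Performance = (Ideal CT * Total Count) / Run Time * 100
Ideal output time = 2.6 * 269 = 699.4 min
Performance = 699.4 / 1016 * 100 = 68.8%

68.8%


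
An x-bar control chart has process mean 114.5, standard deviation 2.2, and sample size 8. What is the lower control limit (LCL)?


LCL = 114.5 - 3 * 2.2 / sqrt(8)

112.17


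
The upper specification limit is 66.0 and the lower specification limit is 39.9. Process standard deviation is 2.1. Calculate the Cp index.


Cp = (66.0 - 39.9) / (6 * 2.1)

2.07


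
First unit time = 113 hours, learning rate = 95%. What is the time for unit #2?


Formula: T_n = T_1 * (learning_rate)^(log2(n)) where learning_rate = rate/100
Doublings = log2(2) = 1
T_n = 113 * 0.95^1
T_n = 113 * 0.95 = 107.4 hours

107.4 hours


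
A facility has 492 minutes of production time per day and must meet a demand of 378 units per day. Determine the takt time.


Formula: Takt Time = Available Production Time / Customer Demand
Takt = 492 min/day / 378 units/day
Takt = 1.3 min/unit

1.3 min/unit


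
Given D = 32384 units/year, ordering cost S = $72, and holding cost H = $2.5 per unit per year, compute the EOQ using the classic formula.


Formula: EOQ = sqrt(2 * D * S / H)
Numerator: 2 * 32384 * 72 = 4663296
2DS/H = 4663296 / 2.5 = 1865318.4
EOQ = sqrt(1865318.4) = 1365.8 units

1365.8 units


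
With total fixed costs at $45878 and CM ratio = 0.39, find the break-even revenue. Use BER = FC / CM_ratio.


Formula: BER = Fixed Costs / Contribution Margin Ratio
BER = $45878 / 0.39
BER = $117635.90 (to the nearest cent)

$117635.90


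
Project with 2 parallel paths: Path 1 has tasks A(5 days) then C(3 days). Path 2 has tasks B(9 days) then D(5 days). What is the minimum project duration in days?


Path 1 = 5 + 3 = 8 days
Path 2 = 9 + 5 = 14 days
Duration = max(8, 14) = 14 days

14 days


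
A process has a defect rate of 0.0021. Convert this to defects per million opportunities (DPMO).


DPMO = defect_rate * 1000000 = 0.0021 * 1000000

2100


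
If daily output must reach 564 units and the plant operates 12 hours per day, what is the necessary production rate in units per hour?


Formula: Production Rate = Daily Demand / Available Hours
Rate = 564 units/day / 12 hours/day
Rate = 47.0 units/hour

47.0 units/hour


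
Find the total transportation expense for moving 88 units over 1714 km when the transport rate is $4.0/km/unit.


TC = dist * cost * units = 1714 * 4.0 * 88 = $603328.00

$603328.00


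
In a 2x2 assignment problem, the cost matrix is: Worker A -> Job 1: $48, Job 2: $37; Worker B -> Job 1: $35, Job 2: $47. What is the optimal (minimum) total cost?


Option 1: A->1 + B->2 = $48 + $47 = $95
Option 2: A->2 + B->1 = $37 + $35 = $72
Min cost = min($95, $72) = $72

$72


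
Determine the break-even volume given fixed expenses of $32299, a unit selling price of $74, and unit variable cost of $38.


Formula: BEQ = Fixed Costs / (Price - Variable Cost)
Contribution margin = $74 - $38 = $36/unit
BEQ = ceil($32299 / $36/unit) = ceil(897.19) = 898 units

898 units


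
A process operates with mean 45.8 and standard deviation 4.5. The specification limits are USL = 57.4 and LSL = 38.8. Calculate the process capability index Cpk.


Cpu = (57.4 - 45.8) / (3 * 4.5) = 0.86
Cpl = (45.8 - 38.8) / (3 * 4.5) = 0.52
Cpk = min(0.86, 0.52) = 0.52

0.52


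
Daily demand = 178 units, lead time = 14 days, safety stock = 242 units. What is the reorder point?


Formula: ROP = (Daily Demand * Lead Time) + Safety Stock
Demand during lead time = 178 * 14 = 2492 units
ROP = 2492 + 242 = 2734 units

2734 units


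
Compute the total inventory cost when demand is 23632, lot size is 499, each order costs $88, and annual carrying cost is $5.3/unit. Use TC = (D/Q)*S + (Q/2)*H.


TC = 23632/499 * 88 + 499/2 * 5.3

$5489.92


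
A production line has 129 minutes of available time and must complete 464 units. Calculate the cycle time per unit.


Formula: CT = Available Time / Number of Units
CT = 129 min / 464 units
CT = 0.28 min/unit

0.28 min/unit


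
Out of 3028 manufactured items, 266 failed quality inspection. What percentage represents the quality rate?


Formula: Quality Rate = Good Pieces / Total Pieces * 100
Good pieces = 3028 - 266 = 2762
QR = 2762 / 3028 * 100 = 91.2%

91.2%


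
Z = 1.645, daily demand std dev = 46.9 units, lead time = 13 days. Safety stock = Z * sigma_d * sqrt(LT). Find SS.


Formula: SS = z * sigma_d * sqrt(LT)
sqrt(LT) = sqrt(13) = 3.6056
SS = 1.645 * 46.9 * 3.6056
SS = 278.2 units

278.2 units


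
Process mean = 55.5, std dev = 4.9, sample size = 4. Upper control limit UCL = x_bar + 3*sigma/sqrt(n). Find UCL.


UCL = 55.5 + 3 * 4.9 / sqrt(4)

62.85


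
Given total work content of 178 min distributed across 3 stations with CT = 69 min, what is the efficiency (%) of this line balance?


Formula: Efficiency = Sum of Task Times / (N_stations * CT) * 100
Total station capacity = 3 stations * 69 min = 207 min
Efficiency = 178 / 207 * 100 = 86.0%

86.0%


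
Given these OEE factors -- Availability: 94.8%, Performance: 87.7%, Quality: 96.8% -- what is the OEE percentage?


Formula: OEE = Availability * Performance * Quality / 10000
A * P = 94.8% * 87.7% / 100 = 83.14%
OEE = 83.14% * 96.8% / 100 = 80.5%

80.5%


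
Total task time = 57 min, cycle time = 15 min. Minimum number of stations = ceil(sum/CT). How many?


Formula: N_min = ceil(Sum of Task Times / Cycle Time)
N_min = ceil(57 min / 15 min) = ceil(3.8)
N_min = 4 stations

4


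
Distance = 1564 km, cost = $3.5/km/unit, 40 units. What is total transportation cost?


TC = dist * cost * units = 1564 * 3.5 * 40 = $218960.00

$218960.00


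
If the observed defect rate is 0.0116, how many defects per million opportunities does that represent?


DPMO = defect_rate * 1000000 = 0.0116 * 1000000

11600


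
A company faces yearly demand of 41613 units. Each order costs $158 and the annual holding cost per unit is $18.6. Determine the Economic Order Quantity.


Formula: EOQ = sqrt(2 * D * S / H)
Numerator: 2 * 41613 * 158 = 13149708
2DS/H = 13149708 / 18.6 = 706973.5
EOQ = sqrt(706973.5) = 840.8 units

840.8 units


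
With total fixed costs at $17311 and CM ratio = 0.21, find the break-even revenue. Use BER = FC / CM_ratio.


Formula: BER = Fixed Costs / Contribution Margin Ratio
BER = $17311 / 0.21
BER = $82433.33 (to the nearest cent)

$82433.33


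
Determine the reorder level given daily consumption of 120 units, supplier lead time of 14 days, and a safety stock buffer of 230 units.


Formula: ROP = (Daily Demand * Lead Time) + Safety Stock
Demand during lead time = 120 * 14 = 1680 units
ROP = 1680 + 230 = 1910 units

1910 units


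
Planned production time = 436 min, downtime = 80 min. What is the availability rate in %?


Formula: Availability = (Planned Time - Downtime) / Planned Time * 100
Uptime = 436 - 80 = 356 min
Availability = 356 / 436 * 100 = 81.7%

81.7%


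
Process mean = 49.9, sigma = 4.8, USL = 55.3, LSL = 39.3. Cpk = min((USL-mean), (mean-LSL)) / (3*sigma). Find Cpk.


Cpu = (55.3 - 49.9) / (3 * 4.8) = 0.38
Cpl = (49.9 - 39.3) / (3 * 4.8) = 0.74
Cpk = min(0.38, 0.74) = 0.38

0.38


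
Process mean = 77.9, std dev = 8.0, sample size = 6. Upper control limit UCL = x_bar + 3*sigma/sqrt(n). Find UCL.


UCL = 77.9 + 3 * 8.0 / sqrt(6)

87.7


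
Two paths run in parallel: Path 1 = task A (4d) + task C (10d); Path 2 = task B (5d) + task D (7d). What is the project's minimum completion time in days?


Path 1 = 4 + 10 = 14 days
Path 2 = 5 + 7 = 12 days
Duration = max(14, 12) = 14 days

14 days


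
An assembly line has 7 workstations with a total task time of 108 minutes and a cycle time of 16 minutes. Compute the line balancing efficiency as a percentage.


Formula: Efficiency = Sum of Task Times / (N_stations * CT) * 100
Total station capacity = 7 stations * 16 min = 112 min
Efficiency = 108 / 112 * 100 = 96.4%

96.4%


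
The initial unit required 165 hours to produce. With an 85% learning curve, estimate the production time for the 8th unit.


Formula: T_n = T_1 * (learning_rate)^(log2(n)) where learning_rate = rate/100
Doublings = log2(8) = 3
T_n = 165 * 0.85^3
T_n = 165 * 0.6141 = 101.3 hours

101.3 hours


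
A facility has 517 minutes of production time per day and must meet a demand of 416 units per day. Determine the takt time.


Formula: Takt Time = Available Production Time / Customer Demand
Takt = 517 min/day / 416 units/day
Takt = 1.24 min/unit

1.24 min/unit


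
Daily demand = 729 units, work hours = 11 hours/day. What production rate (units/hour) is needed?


Formula: Production Rate = Daily Demand / Available Hours
Rate = 729 units/day / 11 hours/day
Rate = 66.3 units/hour

66.3 units/hour


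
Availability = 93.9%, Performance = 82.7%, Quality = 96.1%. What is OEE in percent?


Formula: OEE = Availability * Performance * Quality / 10000
A * P = 93.9% * 82.7% / 100 = 77.66%
OEE = 77.66% * 96.1% / 100 = 74.6%

74.6%


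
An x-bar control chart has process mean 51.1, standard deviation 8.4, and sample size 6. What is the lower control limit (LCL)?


LCL = 51.1 - 3 * 8.4 / sqrt(6)

40.81


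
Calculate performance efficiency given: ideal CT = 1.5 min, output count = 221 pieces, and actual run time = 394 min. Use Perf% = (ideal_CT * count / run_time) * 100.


Formula: Performance = (Ideal CT * Total Count) / Run Time * 100
Ideal output time = 1.5 * 221 = 331.5 min
Performance = 331.5 / 394 * 100 = 84.1%

84.1%


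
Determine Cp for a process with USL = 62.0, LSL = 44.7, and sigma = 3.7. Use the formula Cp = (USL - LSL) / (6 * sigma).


Cp = (62.0 - 44.7) / (6 * 3.7)

0.78


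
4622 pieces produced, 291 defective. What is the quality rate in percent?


Formula: Quality Rate = Good Pieces / Total Pieces * 100
Good pieces = 4622 - 291 = 4331
QR = 4331 / 4622 * 100 = 93.7%

93.7%


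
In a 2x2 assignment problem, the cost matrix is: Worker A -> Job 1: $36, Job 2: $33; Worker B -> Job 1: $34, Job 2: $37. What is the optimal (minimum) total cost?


Option 1: A->1 + B->2 = $36 + $37 = $73
Option 2: A->2 + B->1 = $33 + $34 = $67
Min cost = min($73, $67) = $67

$67


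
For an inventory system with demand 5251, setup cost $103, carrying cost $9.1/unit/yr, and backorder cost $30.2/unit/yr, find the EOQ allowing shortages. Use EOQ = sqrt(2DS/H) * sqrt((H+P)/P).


Formula: EOQ* = sqrt(2DS/H) * sqrt((H+P)/P)
Base EOQ = sqrt(2*5251*103/9.1) = 344.77 units
Correction = sqrt((9.1+30.2)/30.2) = 1.14076
EOQ* = 344.77 * 1.14076 = 393.3 units

393.3 units


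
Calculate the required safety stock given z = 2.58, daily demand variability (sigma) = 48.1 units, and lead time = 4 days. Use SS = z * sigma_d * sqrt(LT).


Formula: SS = z * sigma_d * sqrt(LT)
sqrt(LT) = sqrt(4) = 2.0
SS = 2.58 * 48.1 * 2.0
SS = 248.2 units

248.2 units


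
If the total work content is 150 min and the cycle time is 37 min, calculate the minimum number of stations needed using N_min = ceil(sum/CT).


Formula: N_min = ceil(Sum of Task Times / Cycle Time)
N_min = ceil(150 min / 37 min) = ceil(4.0541)
N_min = 5 stations

5


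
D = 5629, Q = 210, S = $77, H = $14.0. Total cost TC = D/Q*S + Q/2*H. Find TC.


TC = 5629/210 * 77 + 210/2 * 14.0

$3533.97


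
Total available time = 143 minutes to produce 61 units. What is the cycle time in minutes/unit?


Formula: CT = Available Time / Number of Units
CT = 143 min / 61 units
CT = 2.34 min/unit

2.34 min/unit


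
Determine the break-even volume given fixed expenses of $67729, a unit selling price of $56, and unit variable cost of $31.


Formula: BEQ = Fixed Costs / (Price - Variable Cost)
Contribution margin = $56 - $31 = $25/unit
BEQ = ceil($67729 / $25/unit) = ceil(2709.16) = 2710 units

2710 units


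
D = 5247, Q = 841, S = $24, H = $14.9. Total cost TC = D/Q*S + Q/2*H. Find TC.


TC = 5247/841 * 24 + 841/2 * 14.9

$6415.19


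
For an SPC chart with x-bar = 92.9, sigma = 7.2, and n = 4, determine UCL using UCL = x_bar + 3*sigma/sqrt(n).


UCL = 92.9 + 3 * 7.2 / sqrt(4)

103.7


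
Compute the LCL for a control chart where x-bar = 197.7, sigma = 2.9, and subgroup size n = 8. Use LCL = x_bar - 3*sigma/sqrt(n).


LCL = 197.7 - 3 * 2.9 / sqrt(8)

194.62


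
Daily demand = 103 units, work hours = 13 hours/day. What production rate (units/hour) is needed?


Formula: Production Rate = Daily Demand / Available Hours
Rate = 103 units/day / 13 hours/day
Rate = 7.9 units/hour

7.9 units/hour


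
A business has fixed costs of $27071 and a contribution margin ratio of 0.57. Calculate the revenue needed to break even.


Formula: BER = Fixed Costs / Contribution Margin Ratio
BER = $27071 / 0.57
BER = $47492.98 (to the nearest cent)

$47492.98


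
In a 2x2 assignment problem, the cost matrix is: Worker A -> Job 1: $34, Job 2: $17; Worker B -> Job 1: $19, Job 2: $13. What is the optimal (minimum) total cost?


Option 1: A->1 + B->2 = $34 + $13 = $47
Option 2: A->2 + B->1 = $17 + $19 = $36
Min cost = min($47, $36) = $36

$36


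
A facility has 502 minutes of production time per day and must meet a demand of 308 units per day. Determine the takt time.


Formula: Takt Time = Available Production Time / Customer Demand
Takt = 502 min/day / 308 units/day
Takt = 1.63 min/unit

1.63 min/unit


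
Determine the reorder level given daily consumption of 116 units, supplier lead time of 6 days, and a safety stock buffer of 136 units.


Formula: ROP = (Daily Demand * Lead Time) + Safety Stock
Demand during lead time = 116 * 6 = 696 units
ROP = 696 + 136 = 832 units

832 units


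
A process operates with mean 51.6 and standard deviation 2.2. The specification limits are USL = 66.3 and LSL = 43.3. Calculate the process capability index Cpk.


Cpu = (66.3 - 51.6) / (3 * 2.2) = 2.23
Cpl = (51.6 - 43.3) / (3 * 2.2) = 1.26
Cpk = min(2.23, 1.26) = 1.26

1.26


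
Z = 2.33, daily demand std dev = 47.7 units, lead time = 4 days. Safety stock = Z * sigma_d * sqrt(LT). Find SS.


Formula: SS = z * sigma_d * sqrt(LT)
sqrt(LT) = sqrt(4) = 2.0
SS = 2.33 * 47.7 * 2.0
SS = 222.3 units

222.3 units


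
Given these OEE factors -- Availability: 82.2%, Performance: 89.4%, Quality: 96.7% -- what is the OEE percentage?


Formula: OEE = Availability * Performance * Quality / 10000
A * P = 82.2% * 89.4% / 100 = 73.49%
OEE = 73.49% * 96.7% / 100 = 71.1%

71.1%


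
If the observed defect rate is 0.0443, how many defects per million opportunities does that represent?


DPMO = defect_rate * 1000000 = 0.0443 * 1000000

44300


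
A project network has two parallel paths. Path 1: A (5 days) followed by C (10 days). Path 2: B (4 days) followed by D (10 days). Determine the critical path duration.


Path 1 = 5 + 10 = 15 days
Path 2 = 4 + 10 = 14 days
Duration = max(15, 14) = 15 days

15 days


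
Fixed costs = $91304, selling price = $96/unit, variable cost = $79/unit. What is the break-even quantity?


Formula: BEQ = Fixed Costs / (Price - Variable Cost)
Contribution margin = $96 - $79 = $17/unit
BEQ = ceil($91304 / $17/unit) = ceil(5370.82) = 5371 units

5371 units


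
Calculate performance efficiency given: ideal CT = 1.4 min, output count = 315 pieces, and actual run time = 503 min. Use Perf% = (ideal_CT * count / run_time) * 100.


Formula: Performance = (Ideal CT * Total Count) / Run Time * 100
Ideal output time = 1.4 * 315 = 441.0 min
Performance = 441.0 / 503 * 100 = 87.7%

87.7%


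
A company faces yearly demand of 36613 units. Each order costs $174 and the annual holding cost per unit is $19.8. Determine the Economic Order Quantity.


Formula: EOQ = sqrt(2 * D * S / H)
Numerator: 2 * 36613 * 174 = 12741324
2DS/H = 12741324 / 19.8 = 643501.2
EOQ = sqrt(643501.2) = 802.2 units

802.2 units


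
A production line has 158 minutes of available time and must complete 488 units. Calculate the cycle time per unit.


Formula: CT = Available Time / Number of Units
CT = 158 min / 488 units
CT = 0.32 min/unit

0.32 min/unit


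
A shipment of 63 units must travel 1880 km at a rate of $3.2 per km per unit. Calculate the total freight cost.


TC = dist * cost * units = 1880 * 3.2 * 63 = $379008.00

$379008.00


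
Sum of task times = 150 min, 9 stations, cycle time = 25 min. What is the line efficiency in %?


Formula: Efficiency = Sum of Task Times / (N_stations * CT) * 100
Total station capacity = 9 stations * 25 min = 225 min
Efficiency = 150 / 225 * 100 = 66.7%

66.7%


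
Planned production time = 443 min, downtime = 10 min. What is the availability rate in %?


Formula: Availability = (Planned Time - Downtime) / Planned Time * 100
Uptime = 443 - 10 = 433 min
Availability = 433 / 443 * 100 = 97.7%

97.7%


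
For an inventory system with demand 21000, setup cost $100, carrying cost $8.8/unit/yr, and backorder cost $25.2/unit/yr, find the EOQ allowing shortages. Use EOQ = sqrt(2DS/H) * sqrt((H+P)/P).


Formula: EOQ* = sqrt(2DS/H) * sqrt((H+P)/P)
Base EOQ = sqrt(2*21000*100/8.8) = 690.85 units
Correction = sqrt((8.8+25.2)/25.2) = 1.16155
EOQ* = 690.85 * 1.16155 = 802.5 units

802.5 units


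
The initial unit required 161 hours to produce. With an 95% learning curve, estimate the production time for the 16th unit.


Formula: T_n = T_1 * (learning_rate)^(log2(n)) where learning_rate = rate/100
Doublings = log2(16) = 4
T_n = 161 * 0.95^4
T_n = 161 * 0.8145 = 131.1 hours

131.1 hours


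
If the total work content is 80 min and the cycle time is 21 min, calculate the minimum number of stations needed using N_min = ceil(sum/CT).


Formula: N_min = ceil(Sum of Task Times / Cycle Time)
N_min = ceil(80 min / 21 min) = ceil(3.8095)
N_min = 4 stations

4


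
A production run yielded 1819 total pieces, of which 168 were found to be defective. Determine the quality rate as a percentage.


Formula: Quality Rate = Good Pieces / Total Pieces * 100
Good pieces = 1819 - 168 = 1651
QR = 1651 / 1819 * 100 = 90.8%

90.8%


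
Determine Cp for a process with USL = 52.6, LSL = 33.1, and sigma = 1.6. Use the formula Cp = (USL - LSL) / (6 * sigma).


Cp = (52.6 - 33.1) / (6 * 1.6)

2.03


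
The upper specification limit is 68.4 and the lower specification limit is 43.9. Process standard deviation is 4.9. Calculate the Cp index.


Cp = (68.4 - 43.9) / (6 * 4.9)

0.83


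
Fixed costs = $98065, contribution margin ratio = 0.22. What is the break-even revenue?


Formula: BER = Fixed Costs / Contribution Margin Ratio
BER = $98065 / 0.22
BER = $445750.00 (to the nearest cent)

$445750.00


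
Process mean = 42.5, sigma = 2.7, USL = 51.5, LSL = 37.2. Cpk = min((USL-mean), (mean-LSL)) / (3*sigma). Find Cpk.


Cpu = (51.5 - 42.5) / (3 * 2.7) = 1.11
Cpl = (42.5 - 37.2) / (3 * 2.7) = 0.65
Cpk = min(1.11, 0.65) = 0.65

0.65


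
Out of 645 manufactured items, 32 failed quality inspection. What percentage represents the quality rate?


Formula: Quality Rate = Good Pieces / Total Pieces * 100
Good pieces = 645 - 32 = 613
QR = 613 / 645 * 100 = 95.0%

95.0%


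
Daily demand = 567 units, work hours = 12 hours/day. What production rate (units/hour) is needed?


Formula: Production Rate = Daily Demand / Available Hours
Rate = 567 units/day / 12 hours/day
Rate = 47.3 units/hour

47.3 units/hour


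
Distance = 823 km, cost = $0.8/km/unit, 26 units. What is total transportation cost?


TC = dist * cost * units = 823 * 0.8 * 26 = $17118.40

$17118.40


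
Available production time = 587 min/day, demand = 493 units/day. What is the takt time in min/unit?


Formula: Takt Time = Available Production Time / Customer Demand
Takt = 587 min/day / 493 units/day
Takt = 1.19 min/unit

1.19 min/unit
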